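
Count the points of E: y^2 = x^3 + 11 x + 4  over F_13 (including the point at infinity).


For each x in F_13, count y with y^2 = x^3 + 11 x + 4 mod 13:
  x = 0: RHS = 4, y in [2, 11]  -> 2 point(s)
  x = 1: RHS = 3, y in [4, 9]  -> 2 point(s)
  x = 3: RHS = 12, y in [5, 8]  -> 2 point(s)
  x = 6: RHS = 0, y in [0]  -> 1 point(s)
  x = 9: RHS = 0, y in [0]  -> 1 point(s)
  x = 10: RHS = 9, y in [3, 10]  -> 2 point(s)
  x = 11: RHS = 0, y in [0]  -> 1 point(s)
Affine points: 11. Add the point at infinity: total = 12.

#E(F_13) = 12


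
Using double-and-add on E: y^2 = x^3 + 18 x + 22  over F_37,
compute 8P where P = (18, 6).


k = 8 = 1000_2 (binary, LSB first: 0001)
Double-and-add from P = (18, 6):
  bit 0 = 0: acc unchanged = O
  bit 1 = 0: acc unchanged = O
  bit 2 = 0: acc unchanged = O
  bit 3 = 1: acc = O + (22, 15) = (22, 15)

8P = (22, 15)


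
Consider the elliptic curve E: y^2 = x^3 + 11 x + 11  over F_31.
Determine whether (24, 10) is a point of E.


Check whether y^2 = x^3 + 11 x + 11 (mod 31) for (x, y) = (24, 10).
LHS: y^2 = 10^2 mod 31 = 7
RHS: x^3 + 11 x + 11 = 24^3 + 11*24 + 11 mod 31 = 25
LHS != RHS

No, not on the curve


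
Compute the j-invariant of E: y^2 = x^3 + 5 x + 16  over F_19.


Delta = -16(4 a^3 + 27 b^2) mod 19 = 6
-1728 * (4 a)^3 = -1728 * (4*5)^3 mod 19 = 1
j = 1 * 6^(-1) mod 19 = 16

j = 16 (mod 19)


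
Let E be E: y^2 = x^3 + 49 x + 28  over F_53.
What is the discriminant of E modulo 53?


4 a^3 + 27 b^2 = 4*49^3 + 27*28^2 = 470596 + 21168 = 491764
Delta = -16 * (491764) = -7868224
Delta mod 53 = 50

Delta = 50 (mod 53)


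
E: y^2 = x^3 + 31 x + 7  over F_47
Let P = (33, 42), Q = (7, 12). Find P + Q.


P != Q, so use the chord formula.
s = (y2 - y1) / (x2 - x1) = (17) / (21) mod 47 = 12
x3 = s^2 - x1 - x2 mod 47 = 12^2 - 33 - 7 = 10
y3 = s (x1 - x3) - y1 mod 47 = 12 * (33 - 10) - 42 = 46

P + Q = (10, 46)


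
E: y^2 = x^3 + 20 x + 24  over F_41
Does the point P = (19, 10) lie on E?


Check whether y^2 = x^3 + 20 x + 24 (mod 41) for (x, y) = (19, 10).
LHS: y^2 = 10^2 mod 41 = 18
RHS: x^3 + 20 x + 24 = 19^3 + 20*19 + 24 mod 41 = 6
LHS != RHS

No, not on the curve


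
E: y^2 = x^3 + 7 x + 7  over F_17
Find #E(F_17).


For each x in F_17, count y with y^2 = x^3 + 7 x + 7 mod 17:
  x = 1: RHS = 15, y in [7, 10]  -> 2 point(s)
  x = 3: RHS = 4, y in [2, 15]  -> 2 point(s)
  x = 7: RHS = 8, y in [5, 12]  -> 2 point(s)
  x = 9: RHS = 0, y in [0]  -> 1 point(s)
  x = 11: RHS = 4, y in [2, 15]  -> 2 point(s)
  x = 12: RHS = 0, y in [0]  -> 1 point(s)
  x = 13: RHS = 0, y in [0]  -> 1 point(s)
  x = 15: RHS = 2, y in [6, 11]  -> 2 point(s)
  x = 16: RHS = 16, y in [4, 13]  -> 2 point(s)
Affine points: 15. Add the point at infinity: total = 16.

#E(F_17) = 16


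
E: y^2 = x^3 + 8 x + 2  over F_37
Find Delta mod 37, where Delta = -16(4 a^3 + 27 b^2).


4 a^3 + 27 b^2 = 4*8^3 + 27*2^2 = 2048 + 108 = 2156
Delta = -16 * (2156) = -34496
Delta mod 37 = 25

Delta = 25 (mod 37)


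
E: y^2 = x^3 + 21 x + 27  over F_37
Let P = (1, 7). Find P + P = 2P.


Doubling: s = (3 x1^2 + a) / (2 y1)
s = (3*1^2 + 21) / (2*7) mod 37 = 7
x3 = s^2 - 2 x1 mod 37 = 7^2 - 2*1 = 10
y3 = s (x1 - x3) - y1 mod 37 = 7 * (1 - 10) - 7 = 4

2P = (10, 4)


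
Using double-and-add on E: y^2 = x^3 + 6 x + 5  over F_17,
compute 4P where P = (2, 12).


k = 4 = 100_2 (binary, LSB first: 001)
Double-and-add from P = (2, 12):
  bit 0 = 0: acc unchanged = O
  bit 1 = 0: acc unchanged = O
  bit 2 = 1: acc = O + (13, 6) = (13, 6)

4P = (13, 6)


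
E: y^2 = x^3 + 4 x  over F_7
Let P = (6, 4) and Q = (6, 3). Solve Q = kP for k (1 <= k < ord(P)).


Enumerate multiples of P until we hit Q = (6, 3):
  1P = (6, 4)
  2P = (2, 3)
  3P = (3, 2)
  4P = (0, 0)
  5P = (3, 5)
  6P = (2, 4)
  7P = (6, 3)
Match found at i = 7.

k = 7


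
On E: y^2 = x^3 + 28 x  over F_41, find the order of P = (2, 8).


Compute successive multiples of P until we hit O:
  1P = (2, 8)
  2P = (33, 17)
  3P = (31, 14)
  4P = (39, 31)
  5P = (10, 38)
  6P = (20, 27)
  7P = (21, 38)
  8P = (8, 30)
  ... (continuing to 17P)
  17P = O

ord(P) = 17


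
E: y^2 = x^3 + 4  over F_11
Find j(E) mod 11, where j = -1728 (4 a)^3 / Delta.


Delta = -16(4 a^3 + 27 b^2) mod 11 = 7
-1728 * (4 a)^3 = -1728 * (4*0)^3 mod 11 = 0
j = 0 * 7^(-1) mod 11 = 0

j = 0 (mod 11)


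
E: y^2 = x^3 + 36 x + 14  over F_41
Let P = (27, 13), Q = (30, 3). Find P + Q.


P != Q, so use the chord formula.
s = (y2 - y1) / (x2 - x1) = (31) / (3) mod 41 = 24
x3 = s^2 - x1 - x2 mod 41 = 24^2 - 27 - 30 = 27
y3 = s (x1 - x3) - y1 mod 41 = 24 * (27 - 27) - 13 = 28

P + Q = (27, 28)


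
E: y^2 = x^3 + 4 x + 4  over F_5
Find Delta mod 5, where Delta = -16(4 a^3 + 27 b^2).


4 a^3 + 27 b^2 = 4*4^3 + 27*4^2 = 256 + 432 = 688
Delta = -16 * (688) = -11008
Delta mod 5 = 2

Delta = 2 (mod 5)


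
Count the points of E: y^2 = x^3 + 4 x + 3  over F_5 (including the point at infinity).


For each x in F_5, count y with y^2 = x^3 + 4 x + 3 mod 5:
  x = 2: RHS = 4, y in [2, 3]  -> 2 point(s)
Affine points: 2. Add the point at infinity: total = 3.

#E(F_5) = 3


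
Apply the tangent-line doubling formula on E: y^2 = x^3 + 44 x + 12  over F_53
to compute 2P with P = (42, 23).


Doubling: s = (3 x1^2 + a) / (2 y1)
s = (3*42^2 + 44) / (2*23) mod 53 = 10
x3 = s^2 - 2 x1 mod 53 = 10^2 - 2*42 = 16
y3 = s (x1 - x3) - y1 mod 53 = 10 * (42 - 16) - 23 = 25

2P = (16, 25)


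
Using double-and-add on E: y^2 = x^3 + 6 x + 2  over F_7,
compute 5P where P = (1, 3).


k = 5 = 101_2 (binary, LSB first: 101)
Double-and-add from P = (1, 3):
  bit 0 = 1: acc = O + (1, 3) = (1, 3)
  bit 1 = 0: acc unchanged = (1, 3)
  bit 2 = 1: acc = (1, 3) + (0, 4) = (0, 3)

5P = (0, 3)


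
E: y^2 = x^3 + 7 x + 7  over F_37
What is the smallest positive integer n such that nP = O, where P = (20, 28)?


Compute successive multiples of P until we hit O:
  1P = (20, 28)
  2P = (4, 5)
  3P = (34, 12)
  4P = (13, 1)
  5P = (0, 28)
  6P = (17, 9)
  7P = (36, 31)
  8P = (15, 3)
  ... (continuing to 28P)
  28P = O

ord(P) = 28


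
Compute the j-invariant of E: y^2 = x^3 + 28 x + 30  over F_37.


Delta = -16(4 a^3 + 27 b^2) mod 37 = 32
-1728 * (4 a)^3 = -1728 * (4*28)^3 mod 37 = 11
j = 11 * 32^(-1) mod 37 = 20

j = 20 (mod 37)


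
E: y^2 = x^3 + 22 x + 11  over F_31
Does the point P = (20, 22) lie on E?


Check whether y^2 = x^3 + 22 x + 11 (mod 31) for (x, y) = (20, 22).
LHS: y^2 = 22^2 mod 31 = 19
RHS: x^3 + 22 x + 11 = 20^3 + 22*20 + 11 mod 31 = 19
LHS = RHS

Yes, on the curve


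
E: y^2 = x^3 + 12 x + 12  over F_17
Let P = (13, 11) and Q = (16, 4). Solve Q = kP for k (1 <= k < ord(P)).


Enumerate multiples of P until we hit Q = (16, 4):
  1P = (13, 11)
  2P = (16, 4)
Match found at i = 2.

k = 2


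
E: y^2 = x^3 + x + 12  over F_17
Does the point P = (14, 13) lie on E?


Check whether y^2 = x^3 + 1 x + 12 (mod 17) for (x, y) = (14, 13).
LHS: y^2 = 13^2 mod 17 = 16
RHS: x^3 + 1 x + 12 = 14^3 + 1*14 + 12 mod 17 = 16
LHS = RHS

Yes, on the curve


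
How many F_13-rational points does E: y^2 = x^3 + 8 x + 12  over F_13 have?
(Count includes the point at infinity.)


For each x in F_13, count y with y^2 = x^3 + 8 x + 12 mod 13:
  x = 0: RHS = 12, y in [5, 8]  -> 2 point(s)
  x = 2: RHS = 10, y in [6, 7]  -> 2 point(s)
  x = 4: RHS = 4, y in [2, 11]  -> 2 point(s)
  x = 6: RHS = 3, y in [4, 9]  -> 2 point(s)
  x = 8: RHS = 3, y in [4, 9]  -> 2 point(s)
  x = 10: RHS = 0, y in [0]  -> 1 point(s)
  x = 11: RHS = 1, y in [1, 12]  -> 2 point(s)
  x = 12: RHS = 3, y in [4, 9]  -> 2 point(s)
Affine points: 15. Add the point at infinity: total = 16.

#E(F_13) = 16


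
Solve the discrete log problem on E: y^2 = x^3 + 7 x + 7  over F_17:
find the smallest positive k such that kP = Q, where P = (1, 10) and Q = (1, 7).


Enumerate multiples of P until we hit Q = (1, 7):
  1P = (1, 10)
  2P = (11, 2)
  3P = (7, 5)
  4P = (13, 0)
  5P = (7, 12)
  6P = (11, 15)
  7P = (1, 7)
Match found at i = 7.

k = 7


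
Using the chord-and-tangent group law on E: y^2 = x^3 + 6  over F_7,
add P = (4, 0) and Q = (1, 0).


P != Q, so use the chord formula.
s = (y2 - y1) / (x2 - x1) = (0) / (4) mod 7 = 0
x3 = s^2 - x1 - x2 mod 7 = 0^2 - 4 - 1 = 2
y3 = s (x1 - x3) - y1 mod 7 = 0 * (4 - 2) - 0 = 0

P + Q = (2, 0)


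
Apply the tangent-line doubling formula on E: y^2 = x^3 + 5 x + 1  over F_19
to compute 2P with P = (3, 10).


Doubling: s = (3 x1^2 + a) / (2 y1)
s = (3*3^2 + 5) / (2*10) mod 19 = 13
x3 = s^2 - 2 x1 mod 19 = 13^2 - 2*3 = 11
y3 = s (x1 - x3) - y1 mod 19 = 13 * (3 - 11) - 10 = 0

2P = (11, 0)


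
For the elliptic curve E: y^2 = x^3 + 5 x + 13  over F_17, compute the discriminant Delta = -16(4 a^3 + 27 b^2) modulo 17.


4 a^3 + 27 b^2 = 4*5^3 + 27*13^2 = 500 + 4563 = 5063
Delta = -16 * (5063) = -81008
Delta mod 17 = 14

Delta = 14 (mod 17)


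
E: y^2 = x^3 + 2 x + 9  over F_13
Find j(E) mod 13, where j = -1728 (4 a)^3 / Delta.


Delta = -16(4 a^3 + 27 b^2) mod 13 = 12
-1728 * (4 a)^3 = -1728 * (4*2)^3 mod 13 = 5
j = 5 * 12^(-1) mod 13 = 8

j = 8 (mod 13)


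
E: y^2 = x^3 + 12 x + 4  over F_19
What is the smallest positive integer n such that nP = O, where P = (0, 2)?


Compute successive multiples of P until we hit O:
  1P = (0, 2)
  2P = (9, 9)
  3P = (16, 13)
  4P = (8, 2)
  5P = (11, 17)
  6P = (13, 1)
  7P = (15, 5)
  8P = (1, 13)
  ... (continuing to 23P)
  23P = O

ord(P) = 23


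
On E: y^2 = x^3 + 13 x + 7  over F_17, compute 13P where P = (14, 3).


k = 13 = 1101_2 (binary, LSB first: 1011)
Double-and-add from P = (14, 3):
  bit 0 = 1: acc = O + (14, 3) = (14, 3)
  bit 1 = 0: acc unchanged = (14, 3)
  bit 2 = 1: acc = (14, 3) + (12, 15) = (10, 7)
  bit 3 = 1: acc = (10, 7) + (1, 15) = (7, 13)

13P = (7, 13)


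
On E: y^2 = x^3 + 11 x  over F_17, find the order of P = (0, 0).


Compute successive multiples of P until we hit O:
  1P = (0, 0)
  2P = O

ord(P) = 2


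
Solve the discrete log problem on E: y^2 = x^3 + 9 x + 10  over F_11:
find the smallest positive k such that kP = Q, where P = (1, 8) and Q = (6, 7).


Enumerate multiples of P until we hit Q = (6, 7):
  1P = (1, 8)
  2P = (2, 5)
  3P = (6, 7)
Match found at i = 3.

k = 3


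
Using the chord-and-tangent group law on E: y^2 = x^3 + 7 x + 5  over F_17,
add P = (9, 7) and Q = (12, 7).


P != Q, so use the chord formula.
s = (y2 - y1) / (x2 - x1) = (0) / (3) mod 17 = 0
x3 = s^2 - x1 - x2 mod 17 = 0^2 - 9 - 12 = 13
y3 = s (x1 - x3) - y1 mod 17 = 0 * (9 - 13) - 7 = 10

P + Q = (13, 10)


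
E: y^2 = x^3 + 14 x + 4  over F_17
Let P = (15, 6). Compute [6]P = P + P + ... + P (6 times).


k = 6 = 110_2 (binary, LSB first: 011)
Double-and-add from P = (15, 6):
  bit 0 = 0: acc unchanged = O
  bit 1 = 1: acc = O + (12, 9) = (12, 9)
  bit 2 = 1: acc = (12, 9) + (9, 3) = (0, 15)

6P = (0, 15)


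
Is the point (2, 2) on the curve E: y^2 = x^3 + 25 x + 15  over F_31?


Check whether y^2 = x^3 + 25 x + 15 (mod 31) for (x, y) = (2, 2).
LHS: y^2 = 2^2 mod 31 = 4
RHS: x^3 + 25 x + 15 = 2^3 + 25*2 + 15 mod 31 = 11
LHS != RHS

No, not on the curve


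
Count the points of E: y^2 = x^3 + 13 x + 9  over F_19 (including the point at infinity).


For each x in F_19, count y with y^2 = x^3 + 13 x + 9 mod 19:
  x = 0: RHS = 9, y in [3, 16]  -> 2 point(s)
  x = 1: RHS = 4, y in [2, 17]  -> 2 point(s)
  x = 2: RHS = 5, y in [9, 10]  -> 2 point(s)
  x = 4: RHS = 11, y in [7, 12]  -> 2 point(s)
  x = 5: RHS = 9, y in [3, 16]  -> 2 point(s)
  x = 7: RHS = 6, y in [5, 14]  -> 2 point(s)
  x = 8: RHS = 17, y in [6, 13]  -> 2 point(s)
  x = 9: RHS = 0, y in [0]  -> 1 point(s)
  x = 11: RHS = 1, y in [1, 18]  -> 2 point(s)
  x = 13: RHS = 0, y in [0]  -> 1 point(s)
  x = 14: RHS = 9, y in [3, 16]  -> 2 point(s)
  x = 15: RHS = 7, y in [8, 11]  -> 2 point(s)
  x = 16: RHS = 0, y in [0]  -> 1 point(s)
Affine points: 23. Add the point at infinity: total = 24.

#E(F_19) = 24


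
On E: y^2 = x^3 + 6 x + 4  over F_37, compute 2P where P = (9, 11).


Doubling: s = (3 x1^2 + a) / (2 y1)
s = (3*9^2 + 6) / (2*11) mod 37 = 13
x3 = s^2 - 2 x1 mod 37 = 13^2 - 2*9 = 3
y3 = s (x1 - x3) - y1 mod 37 = 13 * (9 - 3) - 11 = 30

2P = (3, 30)


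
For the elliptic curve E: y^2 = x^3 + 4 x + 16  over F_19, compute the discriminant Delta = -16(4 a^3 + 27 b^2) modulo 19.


4 a^3 + 27 b^2 = 4*4^3 + 27*16^2 = 256 + 6912 = 7168
Delta = -16 * (7168) = -114688
Delta mod 19 = 15

Delta = 15 (mod 19)


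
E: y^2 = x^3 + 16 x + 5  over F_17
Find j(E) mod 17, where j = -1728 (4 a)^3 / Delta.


Delta = -16(4 a^3 + 27 b^2) mod 17 = 8
-1728 * (4 a)^3 = -1728 * (4*16)^3 mod 17 = 7
j = 7 * 8^(-1) mod 17 = 3

j = 3 (mod 17)


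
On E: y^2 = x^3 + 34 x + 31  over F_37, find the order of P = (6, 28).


Compute successive multiples of P until we hit O:
  1P = (6, 28)
  2P = (21, 4)
  3P = (17, 34)
  4P = (25, 2)
  5P = (9, 17)
  6P = (19, 32)
  7P = (11, 16)
  8P = (8, 36)
  ... (continuing to 20P)
  20P = O

ord(P) = 20


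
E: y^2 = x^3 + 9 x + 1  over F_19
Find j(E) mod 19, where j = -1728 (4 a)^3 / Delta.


Delta = -16(4 a^3 + 27 b^2) mod 19 = 13
-1728 * (4 a)^3 = -1728 * (4*9)^3 mod 19 = 11
j = 11 * 13^(-1) mod 19 = 14

j = 14 (mod 19)


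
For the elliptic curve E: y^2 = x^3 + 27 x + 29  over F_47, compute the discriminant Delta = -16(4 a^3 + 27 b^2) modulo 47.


4 a^3 + 27 b^2 = 4*27^3 + 27*29^2 = 78732 + 22707 = 101439
Delta = -16 * (101439) = -1623024
Delta mod 47 = 27

Delta = 27 (mod 47)


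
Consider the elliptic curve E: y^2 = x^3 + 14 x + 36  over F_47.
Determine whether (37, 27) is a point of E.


Check whether y^2 = x^3 + 14 x + 36 (mod 47) for (x, y) = (37, 27).
LHS: y^2 = 27^2 mod 47 = 24
RHS: x^3 + 14 x + 36 = 37^3 + 14*37 + 36 mod 47 = 24
LHS = RHS

Yes, on the curve


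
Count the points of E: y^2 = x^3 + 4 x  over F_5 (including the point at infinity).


For each x in F_5, count y with y^2 = x^3 + 4 x + 0 mod 5:
  x = 0: RHS = 0, y in [0]  -> 1 point(s)
  x = 1: RHS = 0, y in [0]  -> 1 point(s)
  x = 2: RHS = 1, y in [1, 4]  -> 2 point(s)
  x = 3: RHS = 4, y in [2, 3]  -> 2 point(s)
  x = 4: RHS = 0, y in [0]  -> 1 point(s)
Affine points: 7. Add the point at infinity: total = 8.

#E(F_5) = 8


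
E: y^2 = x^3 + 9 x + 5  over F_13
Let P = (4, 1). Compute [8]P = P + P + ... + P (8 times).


k = 8 = 1000_2 (binary, LSB first: 0001)
Double-and-add from P = (4, 1):
  bit 0 = 0: acc unchanged = O
  bit 1 = 0: acc unchanged = O
  bit 2 = 0: acc unchanged = O
  bit 3 = 1: acc = O + (4, 12) = (4, 12)

8P = (4, 12)


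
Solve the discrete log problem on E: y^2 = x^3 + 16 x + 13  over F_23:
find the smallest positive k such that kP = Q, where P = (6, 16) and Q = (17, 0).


Enumerate multiples of P until we hit Q = (17, 0):
  1P = (6, 16)
  2P = (12, 1)
  3P = (17, 0)
Match found at i = 3.

k = 3


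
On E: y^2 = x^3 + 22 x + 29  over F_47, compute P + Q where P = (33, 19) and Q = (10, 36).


P != Q, so use the chord formula.
s = (y2 - y1) / (x2 - x1) = (17) / (24) mod 47 = 34
x3 = s^2 - x1 - x2 mod 47 = 34^2 - 33 - 10 = 32
y3 = s (x1 - x3) - y1 mod 47 = 34 * (33 - 32) - 19 = 15

P + Q = (32, 15)


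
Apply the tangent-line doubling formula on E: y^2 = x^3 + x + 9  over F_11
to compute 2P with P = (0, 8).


Doubling: s = (3 x1^2 + a) / (2 y1)
s = (3*0^2 + 1) / (2*8) mod 11 = 9
x3 = s^2 - 2 x1 mod 11 = 9^2 - 2*0 = 4
y3 = s (x1 - x3) - y1 mod 11 = 9 * (0 - 4) - 8 = 0

2P = (4, 0)


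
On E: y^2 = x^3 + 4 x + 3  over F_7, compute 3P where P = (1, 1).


k = 3 = 11_2 (binary, LSB first: 11)
Double-and-add from P = (1, 1):
  bit 0 = 1: acc = O + (1, 1) = (1, 1)
  bit 1 = 1: acc = (1, 1) + (5, 6) = (3, 0)

3P = (3, 0)


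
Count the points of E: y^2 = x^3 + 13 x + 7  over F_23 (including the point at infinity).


For each x in F_23, count y with y^2 = x^3 + 13 x + 7 mod 23:
  x = 2: RHS = 18, y in [8, 15]  -> 2 point(s)
  x = 3: RHS = 4, y in [2, 21]  -> 2 point(s)
  x = 4: RHS = 8, y in [10, 13]  -> 2 point(s)
  x = 5: RHS = 13, y in [6, 17]  -> 2 point(s)
  x = 6: RHS = 2, y in [5, 18]  -> 2 point(s)
  x = 7: RHS = 4, y in [2, 21]  -> 2 point(s)
  x = 8: RHS = 2, y in [5, 18]  -> 2 point(s)
  x = 9: RHS = 2, y in [5, 18]  -> 2 point(s)
  x = 11: RHS = 9, y in [3, 20]  -> 2 point(s)
  x = 13: RHS = 4, y in [2, 21]  -> 2 point(s)
  x = 14: RHS = 12, y in [9, 14]  -> 2 point(s)
  x = 15: RHS = 12, y in [9, 14]  -> 2 point(s)
  x = 17: RHS = 12, y in [9, 14]  -> 2 point(s)
  x = 18: RHS = 1, y in [1, 22]  -> 2 point(s)
  x = 19: RHS = 6, y in [11, 12]  -> 2 point(s)
  x = 22: RHS = 16, y in [4, 19]  -> 2 point(s)
Affine points: 32. Add the point at infinity: total = 33.

#E(F_23) = 33


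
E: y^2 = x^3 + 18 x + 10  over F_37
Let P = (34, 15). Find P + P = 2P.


Doubling: s = (3 x1^2 + a) / (2 y1)
s = (3*34^2 + 18) / (2*15) mod 37 = 20
x3 = s^2 - 2 x1 mod 37 = 20^2 - 2*34 = 36
y3 = s (x1 - x3) - y1 mod 37 = 20 * (34 - 36) - 15 = 19

2P = (36, 19)


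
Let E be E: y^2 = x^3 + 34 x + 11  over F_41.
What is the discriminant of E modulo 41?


4 a^3 + 27 b^2 = 4*34^3 + 27*11^2 = 157216 + 3267 = 160483
Delta = -16 * (160483) = -2567728
Delta mod 41 = 20

Delta = 20 (mod 41)


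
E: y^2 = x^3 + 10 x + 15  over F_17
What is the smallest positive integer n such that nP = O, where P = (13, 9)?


Compute successive multiples of P until we hit O:
  1P = (13, 9)
  2P = (6, 6)
  3P = (2, 3)
  4P = (3, 15)
  5P = (0, 7)
  6P = (0, 10)
  7P = (3, 2)
  8P = (2, 14)
  ... (continuing to 11P)
  11P = O

ord(P) = 11


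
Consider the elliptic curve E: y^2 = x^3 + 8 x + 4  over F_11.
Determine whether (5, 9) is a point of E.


Check whether y^2 = x^3 + 8 x + 4 (mod 11) for (x, y) = (5, 9).
LHS: y^2 = 9^2 mod 11 = 4
RHS: x^3 + 8 x + 4 = 5^3 + 8*5 + 4 mod 11 = 4
LHS = RHS

Yes, on the curve


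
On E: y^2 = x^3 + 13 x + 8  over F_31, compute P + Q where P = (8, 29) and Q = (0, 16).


P != Q, so use the chord formula.
s = (y2 - y1) / (x2 - x1) = (18) / (23) mod 31 = 21
x3 = s^2 - x1 - x2 mod 31 = 21^2 - 8 - 0 = 30
y3 = s (x1 - x3) - y1 mod 31 = 21 * (8 - 30) - 29 = 5

P + Q = (30, 5)


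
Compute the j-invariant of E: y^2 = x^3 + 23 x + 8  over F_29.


Delta = -16(4 a^3 + 27 b^2) mod 29 = 9
-1728 * (4 a)^3 = -1728 * (4*23)^3 mod 29 = 21
j = 21 * 9^(-1) mod 29 = 12

j = 12 (mod 29)


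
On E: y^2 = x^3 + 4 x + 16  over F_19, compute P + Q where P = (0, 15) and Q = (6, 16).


P != Q, so use the chord formula.
s = (y2 - y1) / (x2 - x1) = (1) / (6) mod 19 = 16
x3 = s^2 - x1 - x2 mod 19 = 16^2 - 0 - 6 = 3
y3 = s (x1 - x3) - y1 mod 19 = 16 * (0 - 3) - 15 = 13

P + Q = (3, 13)


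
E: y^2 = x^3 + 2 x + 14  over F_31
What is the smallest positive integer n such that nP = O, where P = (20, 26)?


Compute successive multiples of P until we hit O:
  1P = (20, 26)
  2P = (29, 8)
  3P = (17, 30)
  4P = (13, 6)
  5P = (3, 27)
  6P = (5, 26)
  7P = (6, 5)
  8P = (15, 28)
  ... (continuing to 23P)
  23P = O

ord(P) = 23


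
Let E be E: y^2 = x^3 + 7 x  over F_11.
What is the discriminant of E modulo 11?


4 a^3 + 27 b^2 = 4*7^3 + 27*0^2 = 1372 + 0 = 1372
Delta = -16 * (1372) = -21952
Delta mod 11 = 4

Delta = 4 (mod 11)


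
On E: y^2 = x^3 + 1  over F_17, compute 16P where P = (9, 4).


k = 16 = 10000_2 (binary, LSB first: 00001)
Double-and-add from P = (9, 4):
  bit 0 = 0: acc unchanged = O
  bit 1 = 0: acc unchanged = O
  bit 2 = 0: acc unchanged = O
  bit 3 = 0: acc unchanged = O
  bit 4 = 1: acc = O + (14, 5) = (14, 5)

16P = (14, 5)


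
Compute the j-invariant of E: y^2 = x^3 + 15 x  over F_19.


Delta = -16(4 a^3 + 27 b^2) mod 19 = 11
-1728 * (4 a)^3 = -1728 * (4*15)^3 mod 19 = 8
j = 8 * 11^(-1) mod 19 = 18

j = 18 (mod 19)


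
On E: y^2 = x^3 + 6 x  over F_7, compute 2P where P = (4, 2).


Doubling: s = (3 x1^2 + a) / (2 y1)
s = (3*4^2 + 6) / (2*2) mod 7 = 3
x3 = s^2 - 2 x1 mod 7 = 3^2 - 2*4 = 1
y3 = s (x1 - x3) - y1 mod 7 = 3 * (4 - 1) - 2 = 0

2P = (1, 0)


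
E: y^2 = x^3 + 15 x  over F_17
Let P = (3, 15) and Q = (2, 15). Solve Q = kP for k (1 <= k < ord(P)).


Enumerate multiples of P until we hit Q = (2, 15):
  1P = (3, 15)
  2P = (15, 9)
  3P = (12, 15)
  4P = (2, 2)
  5P = (11, 0)
  6P = (2, 15)
Match found at i = 6.

k = 6


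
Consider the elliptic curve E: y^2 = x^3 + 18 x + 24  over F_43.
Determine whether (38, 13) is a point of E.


Check whether y^2 = x^3 + 18 x + 24 (mod 43) for (x, y) = (38, 13).
LHS: y^2 = 13^2 mod 43 = 40
RHS: x^3 + 18 x + 24 = 38^3 + 18*38 + 24 mod 43 = 24
LHS != RHS

No, not on the curve


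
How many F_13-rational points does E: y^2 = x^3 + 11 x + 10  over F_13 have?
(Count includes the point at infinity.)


For each x in F_13, count y with y^2 = x^3 + 11 x + 10 mod 13:
  x = 0: RHS = 10, y in [6, 7]  -> 2 point(s)
  x = 1: RHS = 9, y in [3, 10]  -> 2 point(s)
  x = 2: RHS = 1, y in [1, 12]  -> 2 point(s)
  x = 4: RHS = 1, y in [1, 12]  -> 2 point(s)
  x = 7: RHS = 1, y in [1, 12]  -> 2 point(s)
  x = 8: RHS = 12, y in [5, 8]  -> 2 point(s)
Affine points: 12. Add the point at infinity: total = 13.

#E(F_13) = 13


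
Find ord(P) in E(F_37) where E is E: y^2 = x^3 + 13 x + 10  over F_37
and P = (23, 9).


Compute successive multiples of P until we hit O:
  1P = (23, 9)
  2P = (19, 30)
  3P = (11, 2)
  4P = (0, 26)
  5P = (10, 20)
  6P = (8, 21)
  7P = (17, 1)
  8P = (7, 0)
  ... (continuing to 16P)
  16P = O

ord(P) = 16


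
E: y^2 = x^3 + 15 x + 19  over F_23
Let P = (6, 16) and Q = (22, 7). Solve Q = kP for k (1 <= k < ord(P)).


Enumerate multiples of P until we hit Q = (22, 7):
  1P = (6, 16)
  2P = (1, 14)
  3P = (18, 16)
  4P = (22, 7)
Match found at i = 4.

k = 4


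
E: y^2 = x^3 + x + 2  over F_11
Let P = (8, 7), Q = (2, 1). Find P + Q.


P != Q, so use the chord formula.
s = (y2 - y1) / (x2 - x1) = (5) / (5) mod 11 = 1
x3 = s^2 - x1 - x2 mod 11 = 1^2 - 8 - 2 = 2
y3 = s (x1 - x3) - y1 mod 11 = 1 * (8 - 2) - 7 = 10

P + Q = (2, 10)


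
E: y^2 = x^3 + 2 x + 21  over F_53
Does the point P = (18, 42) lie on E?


Check whether y^2 = x^3 + 2 x + 21 (mod 53) for (x, y) = (18, 42).
LHS: y^2 = 42^2 mod 53 = 15
RHS: x^3 + 2 x + 21 = 18^3 + 2*18 + 21 mod 53 = 6
LHS != RHS

No, not on the curve


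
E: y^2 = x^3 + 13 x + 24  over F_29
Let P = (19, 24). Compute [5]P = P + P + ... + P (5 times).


k = 5 = 101_2 (binary, LSB first: 101)
Double-and-add from P = (19, 24):
  bit 0 = 1: acc = O + (19, 24) = (19, 24)
  bit 1 = 0: acc unchanged = (19, 24)
  bit 2 = 1: acc = (19, 24) + (9, 0) = (23, 7)

5P = (23, 7)


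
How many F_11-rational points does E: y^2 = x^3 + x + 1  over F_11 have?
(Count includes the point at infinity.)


For each x in F_11, count y with y^2 = x^3 + 1 x + 1 mod 11:
  x = 0: RHS = 1, y in [1, 10]  -> 2 point(s)
  x = 1: RHS = 3, y in [5, 6]  -> 2 point(s)
  x = 2: RHS = 0, y in [0]  -> 1 point(s)
  x = 3: RHS = 9, y in [3, 8]  -> 2 point(s)
  x = 4: RHS = 3, y in [5, 6]  -> 2 point(s)
  x = 6: RHS = 3, y in [5, 6]  -> 2 point(s)
  x = 8: RHS = 4, y in [2, 9]  -> 2 point(s)
Affine points: 13. Add the point at infinity: total = 14.

#E(F_11) = 14


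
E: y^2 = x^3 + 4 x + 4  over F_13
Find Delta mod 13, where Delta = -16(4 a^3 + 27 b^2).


4 a^3 + 27 b^2 = 4*4^3 + 27*4^2 = 256 + 432 = 688
Delta = -16 * (688) = -11008
Delta mod 13 = 3

Delta = 3 (mod 13)


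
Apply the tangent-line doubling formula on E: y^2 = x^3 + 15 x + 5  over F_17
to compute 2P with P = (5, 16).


Doubling: s = (3 x1^2 + a) / (2 y1)
s = (3*5^2 + 15) / (2*16) mod 17 = 6
x3 = s^2 - 2 x1 mod 17 = 6^2 - 2*5 = 9
y3 = s (x1 - x3) - y1 mod 17 = 6 * (5 - 9) - 16 = 11

2P = (9, 11)


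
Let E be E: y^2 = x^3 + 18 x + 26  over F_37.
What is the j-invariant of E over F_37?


Delta = -16(4 a^3 + 27 b^2) mod 37 = 17
-1728 * (4 a)^3 = -1728 * (4*18)^3 mod 37 = 23
j = 23 * 17^(-1) mod 37 = 34

j = 34 (mod 37)


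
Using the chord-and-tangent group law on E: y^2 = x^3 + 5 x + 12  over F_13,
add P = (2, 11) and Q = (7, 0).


P != Q, so use the chord formula.
s = (y2 - y1) / (x2 - x1) = (2) / (5) mod 13 = 3
x3 = s^2 - x1 - x2 mod 13 = 3^2 - 2 - 7 = 0
y3 = s (x1 - x3) - y1 mod 13 = 3 * (2 - 0) - 11 = 8

P + Q = (0, 8)


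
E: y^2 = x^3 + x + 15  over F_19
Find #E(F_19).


For each x in F_19, count y with y^2 = x^3 + 1 x + 15 mod 19:
  x = 1: RHS = 17, y in [6, 13]  -> 2 point(s)
  x = 2: RHS = 6, y in [5, 14]  -> 2 point(s)
  x = 3: RHS = 7, y in [8, 11]  -> 2 point(s)
  x = 4: RHS = 7, y in [8, 11]  -> 2 point(s)
  x = 6: RHS = 9, y in [3, 16]  -> 2 point(s)
  x = 7: RHS = 4, y in [2, 17]  -> 2 point(s)
  x = 12: RHS = 7, y in [8, 11]  -> 2 point(s)
  x = 15: RHS = 4, y in [2, 17]  -> 2 point(s)
  x = 16: RHS = 4, y in [2, 17]  -> 2 point(s)
  x = 17: RHS = 5, y in [9, 10]  -> 2 point(s)
Affine points: 20. Add the point at infinity: total = 21.

#E(F_19) = 21


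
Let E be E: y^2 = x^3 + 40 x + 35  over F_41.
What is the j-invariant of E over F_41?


Delta = -16(4 a^3 + 27 b^2) mod 41 = 10
-1728 * (4 a)^3 = -1728 * (4*40)^3 mod 41 = 15
j = 15 * 10^(-1) mod 41 = 22

j = 22 (mod 41)


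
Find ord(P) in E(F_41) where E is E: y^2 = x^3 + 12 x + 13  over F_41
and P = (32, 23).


Compute successive multiples of P until we hit O:
  1P = (32, 23)
  2P = (36, 19)
  3P = (15, 1)
  4P = (31, 0)
  5P = (15, 40)
  6P = (36, 22)
  7P = (32, 18)
  8P = O

ord(P) = 8


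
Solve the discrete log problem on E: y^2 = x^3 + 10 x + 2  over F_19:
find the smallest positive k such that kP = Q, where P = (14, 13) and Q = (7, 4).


Enumerate multiples of P until we hit Q = (7, 4):
  1P = (14, 13)
  2P = (7, 15)
  3P = (7, 4)
Match found at i = 3.

k = 3


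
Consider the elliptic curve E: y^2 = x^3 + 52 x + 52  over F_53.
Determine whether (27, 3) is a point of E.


Check whether y^2 = x^3 + 52 x + 52 (mod 53) for (x, y) = (27, 3).
LHS: y^2 = 3^2 mod 53 = 9
RHS: x^3 + 52 x + 52 = 27^3 + 52*27 + 52 mod 53 = 45
LHS != RHS

No, not on the curve


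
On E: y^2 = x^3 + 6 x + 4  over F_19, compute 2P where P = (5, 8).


Doubling: s = (3 x1^2 + a) / (2 y1)
s = (3*5^2 + 6) / (2*8) mod 19 = 11
x3 = s^2 - 2 x1 mod 19 = 11^2 - 2*5 = 16
y3 = s (x1 - x3) - y1 mod 19 = 11 * (5 - 16) - 8 = 4

2P = (16, 4)


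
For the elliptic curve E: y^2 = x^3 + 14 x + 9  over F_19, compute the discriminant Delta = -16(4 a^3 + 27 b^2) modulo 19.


4 a^3 + 27 b^2 = 4*14^3 + 27*9^2 = 10976 + 2187 = 13163
Delta = -16 * (13163) = -210608
Delta mod 19 = 7

Delta = 7 (mod 19)


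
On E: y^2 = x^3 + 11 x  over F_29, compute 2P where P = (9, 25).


k = 2 = 10_2 (binary, LSB first: 01)
Double-and-add from P = (9, 25):
  bit 0 = 0: acc unchanged = O
  bit 1 = 1: acc = O + (24, 9) = (24, 9)

2P = (24, 9)


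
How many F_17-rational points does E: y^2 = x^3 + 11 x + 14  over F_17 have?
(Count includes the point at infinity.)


For each x in F_17, count y with y^2 = x^3 + 11 x + 14 mod 17:
  x = 1: RHS = 9, y in [3, 14]  -> 2 point(s)
  x = 7: RHS = 9, y in [3, 14]  -> 2 point(s)
  x = 8: RHS = 2, y in [6, 11]  -> 2 point(s)
  x = 9: RHS = 9, y in [3, 14]  -> 2 point(s)
  x = 10: RHS = 2, y in [6, 11]  -> 2 point(s)
  x = 11: RHS = 4, y in [2, 15]  -> 2 point(s)
  x = 12: RHS = 4, y in [2, 15]  -> 2 point(s)
  x = 13: RHS = 8, y in [5, 12]  -> 2 point(s)
  x = 15: RHS = 1, y in [1, 16]  -> 2 point(s)
  x = 16: RHS = 2, y in [6, 11]  -> 2 point(s)
Affine points: 20. Add the point at infinity: total = 21.

#E(F_17) = 21


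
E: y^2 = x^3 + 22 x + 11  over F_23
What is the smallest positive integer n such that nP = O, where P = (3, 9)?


Compute successive multiples of P until we hit O:
  1P = (3, 9)
  2P = (10, 9)
  3P = (10, 14)
  4P = (3, 14)
  5P = O

ord(P) = 5


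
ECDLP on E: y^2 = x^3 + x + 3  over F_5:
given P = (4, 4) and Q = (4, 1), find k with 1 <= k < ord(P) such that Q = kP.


Enumerate multiples of P until we hit Q = (4, 1):
  1P = (4, 4)
  2P = (1, 0)
  3P = (4, 1)
Match found at i = 3.

k = 3


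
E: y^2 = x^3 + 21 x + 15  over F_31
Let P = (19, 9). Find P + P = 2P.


Doubling: s = (3 x1^2 + a) / (2 y1)
s = (3*19^2 + 21) / (2*9) mod 31 = 20
x3 = s^2 - 2 x1 mod 31 = 20^2 - 2*19 = 21
y3 = s (x1 - x3) - y1 mod 31 = 20 * (19 - 21) - 9 = 13

2P = (21, 13)


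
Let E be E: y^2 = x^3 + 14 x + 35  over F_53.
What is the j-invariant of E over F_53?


Delta = -16(4 a^3 + 27 b^2) mod 53 = 31
-1728 * (4 a)^3 = -1728 * (4*14)^3 mod 53 = 37
j = 37 * 31^(-1) mod 53 = 20

j = 20 (mod 53)


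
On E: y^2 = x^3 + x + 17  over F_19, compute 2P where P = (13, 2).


k = 2 = 10_2 (binary, LSB first: 01)
Double-and-add from P = (13, 2):
  bit 0 = 0: acc unchanged = O
  bit 1 = 1: acc = O + (10, 18) = (10, 18)

2P = (10, 18)


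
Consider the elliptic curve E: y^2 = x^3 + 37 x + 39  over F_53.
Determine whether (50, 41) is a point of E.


Check whether y^2 = x^3 + 37 x + 39 (mod 53) for (x, y) = (50, 41).
LHS: y^2 = 41^2 mod 53 = 38
RHS: x^3 + 37 x + 39 = 50^3 + 37*50 + 39 mod 53 = 7
LHS != RHS

No, not on the curve


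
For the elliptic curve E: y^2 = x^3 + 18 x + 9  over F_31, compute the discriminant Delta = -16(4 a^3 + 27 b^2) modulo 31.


4 a^3 + 27 b^2 = 4*18^3 + 27*9^2 = 23328 + 2187 = 25515
Delta = -16 * (25515) = -408240
Delta mod 31 = 30

Delta = 30 (mod 31)


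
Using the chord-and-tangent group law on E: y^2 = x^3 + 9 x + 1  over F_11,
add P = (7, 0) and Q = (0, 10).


P != Q, so use the chord formula.
s = (y2 - y1) / (x2 - x1) = (10) / (4) mod 11 = 8
x3 = s^2 - x1 - x2 mod 11 = 8^2 - 7 - 0 = 2
y3 = s (x1 - x3) - y1 mod 11 = 8 * (7 - 2) - 0 = 7

P + Q = (2, 7)


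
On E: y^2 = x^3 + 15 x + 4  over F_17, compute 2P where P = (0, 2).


Doubling: s = (3 x1^2 + a) / (2 y1)
s = (3*0^2 + 15) / (2*2) mod 17 = 8
x3 = s^2 - 2 x1 mod 17 = 8^2 - 2*0 = 13
y3 = s (x1 - x3) - y1 mod 17 = 8 * (0 - 13) - 2 = 13

2P = (13, 13)


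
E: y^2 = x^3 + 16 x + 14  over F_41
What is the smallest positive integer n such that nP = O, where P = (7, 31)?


Compute successive multiples of P until we hit O:
  1P = (7, 31)
  2P = (31, 17)
  3P = (19, 17)
  4P = (38, 12)
  5P = (32, 24)
  6P = (11, 39)
  7P = (27, 11)
  8P = (8, 11)
  ... (continuing to 40P)
  40P = O

ord(P) = 40


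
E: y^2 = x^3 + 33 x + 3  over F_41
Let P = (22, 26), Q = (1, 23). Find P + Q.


P != Q, so use the chord formula.
s = (y2 - y1) / (x2 - x1) = (38) / (20) mod 41 = 6
x3 = s^2 - x1 - x2 mod 41 = 6^2 - 22 - 1 = 13
y3 = s (x1 - x3) - y1 mod 41 = 6 * (22 - 13) - 26 = 28

P + Q = (13, 28)


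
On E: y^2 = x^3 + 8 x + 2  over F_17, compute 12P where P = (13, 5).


k = 12 = 1100_2 (binary, LSB first: 0011)
Double-and-add from P = (13, 5):
  bit 0 = 0: acc unchanged = O
  bit 1 = 0: acc unchanged = O
  bit 2 = 1: acc = O + (0, 6) = (0, 6)
  bit 3 = 1: acc = (0, 6) + (8, 0) = (0, 11)

12P = (0, 11)


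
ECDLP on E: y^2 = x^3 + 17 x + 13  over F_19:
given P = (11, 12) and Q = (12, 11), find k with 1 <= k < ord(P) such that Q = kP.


Enumerate multiples of P until we hit Q = (12, 11):
  1P = (11, 12)
  2P = (16, 7)
  3P = (12, 8)
  4P = (12, 11)
Match found at i = 4.

k = 4


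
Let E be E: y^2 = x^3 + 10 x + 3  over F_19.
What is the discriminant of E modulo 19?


4 a^3 + 27 b^2 = 4*10^3 + 27*3^2 = 4000 + 243 = 4243
Delta = -16 * (4243) = -67888
Delta mod 19 = 18

Delta = 18 (mod 19)


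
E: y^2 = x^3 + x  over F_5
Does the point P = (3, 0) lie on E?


Check whether y^2 = x^3 + 1 x + 0 (mod 5) for (x, y) = (3, 0).
LHS: y^2 = 0^2 mod 5 = 0
RHS: x^3 + 1 x + 0 = 3^3 + 1*3 + 0 mod 5 = 0
LHS = RHS

Yes, on the curve


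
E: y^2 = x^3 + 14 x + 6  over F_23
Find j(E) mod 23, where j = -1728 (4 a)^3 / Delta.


Delta = -16(4 a^3 + 27 b^2) mod 23 = 8
-1728 * (4 a)^3 = -1728 * (4*14)^3 mod 23 = 13
j = 13 * 8^(-1) mod 23 = 16

j = 16 (mod 23)


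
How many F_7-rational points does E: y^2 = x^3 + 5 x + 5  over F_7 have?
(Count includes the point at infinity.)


For each x in F_7, count y with y^2 = x^3 + 5 x + 5 mod 7:
  x = 1: RHS = 4, y in [2, 5]  -> 2 point(s)
  x = 2: RHS = 2, y in [3, 4]  -> 2 point(s)
  x = 5: RHS = 1, y in [1, 6]  -> 2 point(s)
Affine points: 6. Add the point at infinity: total = 7.

#E(F_7) = 7


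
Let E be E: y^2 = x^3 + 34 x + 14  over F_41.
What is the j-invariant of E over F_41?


Delta = -16(4 a^3 + 27 b^2) mod 41 = 10
-1728 * (4 a)^3 = -1728 * (4*34)^3 mod 41 = 20
j = 20 * 10^(-1) mod 41 = 2

j = 2 (mod 41)


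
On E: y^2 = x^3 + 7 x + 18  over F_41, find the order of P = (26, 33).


Compute successive multiples of P until we hit O:
  1P = (26, 33)
  2P = (32, 28)
  3P = (19, 9)
  4P = (27, 28)
  5P = (13, 25)
  6P = (23, 13)
  7P = (0, 31)
  8P = (7, 0)
  ... (continuing to 16P)
  16P = O

ord(P) = 16


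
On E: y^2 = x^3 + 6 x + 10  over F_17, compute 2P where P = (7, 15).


Doubling: s = (3 x1^2 + a) / (2 y1)
s = (3*7^2 + 6) / (2*15) mod 17 = 0
x3 = s^2 - 2 x1 mod 17 = 0^2 - 2*7 = 3
y3 = s (x1 - x3) - y1 mod 17 = 0 * (7 - 3) - 15 = 2

2P = (3, 2)


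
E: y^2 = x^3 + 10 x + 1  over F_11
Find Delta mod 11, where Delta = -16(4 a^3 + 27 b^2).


4 a^3 + 27 b^2 = 4*10^3 + 27*1^2 = 4000 + 27 = 4027
Delta = -16 * (4027) = -64432
Delta mod 11 = 6

Delta = 6 (mod 11)


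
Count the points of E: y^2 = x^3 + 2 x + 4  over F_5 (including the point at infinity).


For each x in F_5, count y with y^2 = x^3 + 2 x + 4 mod 5:
  x = 0: RHS = 4, y in [2, 3]  -> 2 point(s)
  x = 2: RHS = 1, y in [1, 4]  -> 2 point(s)
  x = 4: RHS = 1, y in [1, 4]  -> 2 point(s)
Affine points: 6. Add the point at infinity: total = 7.

#E(F_5) = 7


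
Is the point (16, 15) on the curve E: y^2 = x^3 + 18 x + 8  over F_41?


Check whether y^2 = x^3 + 18 x + 8 (mod 41) for (x, y) = (16, 15).
LHS: y^2 = 15^2 mod 41 = 20
RHS: x^3 + 18 x + 8 = 16^3 + 18*16 + 8 mod 41 = 5
LHS != RHS

No, not on the curve


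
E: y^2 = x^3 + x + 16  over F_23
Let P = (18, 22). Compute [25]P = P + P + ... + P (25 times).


k = 25 = 11001_2 (binary, LSB first: 10011)
Double-and-add from P = (18, 22):
  bit 0 = 1: acc = O + (18, 22) = (18, 22)
  bit 1 = 0: acc unchanged = (18, 22)
  bit 2 = 0: acc unchanged = (18, 22)
  bit 3 = 1: acc = (18, 22) + (12, 10) = (20, 20)
  bit 4 = 1: acc = (20, 20) + (11, 22) = (0, 19)

25P = (0, 19)


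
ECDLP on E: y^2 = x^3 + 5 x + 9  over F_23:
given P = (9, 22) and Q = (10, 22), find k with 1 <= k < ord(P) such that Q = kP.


Enumerate multiples of P until we hit Q = (10, 22):
  1P = (9, 22)
  2P = (17, 4)
  3P = (15, 3)
  4P = (2, 21)
  5P = (20, 6)
  6P = (6, 5)
  7P = (12, 7)
  8P = (4, 22)
  9P = (10, 1)
  10P = (8, 3)
  11P = (22, 7)
  12P = (0, 3)
  13P = (0, 20)
  14P = (22, 16)
  15P = (8, 20)
  16P = (10, 22)
Match found at i = 16.

k = 16


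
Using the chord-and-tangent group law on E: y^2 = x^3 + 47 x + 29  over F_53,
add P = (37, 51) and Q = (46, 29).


P != Q, so use the chord formula.
s = (y2 - y1) / (x2 - x1) = (31) / (9) mod 53 = 27
x3 = s^2 - x1 - x2 mod 53 = 27^2 - 37 - 46 = 10
y3 = s (x1 - x3) - y1 mod 53 = 27 * (37 - 10) - 51 = 42

P + Q = (10, 42)


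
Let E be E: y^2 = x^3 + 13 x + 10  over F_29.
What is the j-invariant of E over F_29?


Delta = -16(4 a^3 + 27 b^2) mod 29 = 23
-1728 * (4 a)^3 = -1728 * (4*13)^3 mod 29 = 18
j = 18 * 23^(-1) mod 29 = 26

j = 26 (mod 29)


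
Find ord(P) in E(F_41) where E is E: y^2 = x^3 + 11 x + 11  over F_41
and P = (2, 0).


Compute successive multiples of P until we hit O:
  1P = (2, 0)
  2P = O

ord(P) = 2


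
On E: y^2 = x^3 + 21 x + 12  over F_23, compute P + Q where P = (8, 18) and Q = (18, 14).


P != Q, so use the chord formula.
s = (y2 - y1) / (x2 - x1) = (19) / (10) mod 23 = 18
x3 = s^2 - x1 - x2 mod 23 = 18^2 - 8 - 18 = 22
y3 = s (x1 - x3) - y1 mod 23 = 18 * (8 - 22) - 18 = 6

P + Q = (22, 6)


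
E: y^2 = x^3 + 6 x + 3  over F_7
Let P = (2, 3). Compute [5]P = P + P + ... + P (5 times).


k = 5 = 101_2 (binary, LSB first: 101)
Double-and-add from P = (2, 3):
  bit 0 = 1: acc = O + (2, 3) = (2, 3)
  bit 1 = 0: acc unchanged = (2, 3)
  bit 2 = 1: acc = (2, 3) + (5, 5) = (2, 4)

5P = (2, 4)


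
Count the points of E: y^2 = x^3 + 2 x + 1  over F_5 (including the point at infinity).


For each x in F_5, count y with y^2 = x^3 + 2 x + 1 mod 5:
  x = 0: RHS = 1, y in [1, 4]  -> 2 point(s)
  x = 1: RHS = 4, y in [2, 3]  -> 2 point(s)
  x = 3: RHS = 4, y in [2, 3]  -> 2 point(s)
Affine points: 6. Add the point at infinity: total = 7.

#E(F_5) = 7


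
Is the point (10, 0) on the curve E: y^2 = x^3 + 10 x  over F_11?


Check whether y^2 = x^3 + 10 x + 0 (mod 11) for (x, y) = (10, 0).
LHS: y^2 = 0^2 mod 11 = 0
RHS: x^3 + 10 x + 0 = 10^3 + 10*10 + 0 mod 11 = 0
LHS = RHS

Yes, on the curve


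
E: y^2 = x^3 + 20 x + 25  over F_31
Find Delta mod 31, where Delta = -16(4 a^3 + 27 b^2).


4 a^3 + 27 b^2 = 4*20^3 + 27*25^2 = 32000 + 16875 = 48875
Delta = -16 * (48875) = -782000
Delta mod 31 = 6

Delta = 6 (mod 31)


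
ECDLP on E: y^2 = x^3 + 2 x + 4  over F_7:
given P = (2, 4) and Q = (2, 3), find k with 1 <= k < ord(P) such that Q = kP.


Enumerate multiples of P until we hit Q = (2, 3):
  1P = (2, 4)
  2P = (3, 3)
  3P = (3, 4)
  4P = (2, 3)
Match found at i = 4.

k = 4


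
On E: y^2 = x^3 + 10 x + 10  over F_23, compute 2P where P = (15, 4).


Doubling: s = (3 x1^2 + a) / (2 y1)
s = (3*15^2 + 10) / (2*4) mod 23 = 8
x3 = s^2 - 2 x1 mod 23 = 8^2 - 2*15 = 11
y3 = s (x1 - x3) - y1 mod 23 = 8 * (15 - 11) - 4 = 5

2P = (11, 5)


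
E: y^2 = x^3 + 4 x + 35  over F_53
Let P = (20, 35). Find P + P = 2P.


Doubling: s = (3 x1^2 + a) / (2 y1)
s = (3*20^2 + 4) / (2*35) mod 53 = 49
x3 = s^2 - 2 x1 mod 53 = 49^2 - 2*20 = 29
y3 = s (x1 - x3) - y1 mod 53 = 49 * (20 - 29) - 35 = 1

2P = (29, 1)


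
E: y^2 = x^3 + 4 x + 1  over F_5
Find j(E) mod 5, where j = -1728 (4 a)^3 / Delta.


Delta = -16(4 a^3 + 27 b^2) mod 5 = 2
-1728 * (4 a)^3 = -1728 * (4*4)^3 mod 5 = 2
j = 2 * 2^(-1) mod 5 = 1

j = 1 (mod 5)


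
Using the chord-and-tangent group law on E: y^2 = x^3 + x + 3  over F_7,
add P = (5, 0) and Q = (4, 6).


P != Q, so use the chord formula.
s = (y2 - y1) / (x2 - x1) = (6) / (6) mod 7 = 1
x3 = s^2 - x1 - x2 mod 7 = 1^2 - 5 - 4 = 6
y3 = s (x1 - x3) - y1 mod 7 = 1 * (5 - 6) - 0 = 6

P + Q = (6, 6)


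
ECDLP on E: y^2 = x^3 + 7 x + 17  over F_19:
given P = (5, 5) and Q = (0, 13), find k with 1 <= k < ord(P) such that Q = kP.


Enumerate multiples of P until we hit Q = (0, 13):
  1P = (5, 5)
  2P = (1, 5)
  3P = (13, 14)
  4P = (18, 16)
  5P = (2, 18)
  6P = (16, 11)
  7P = (14, 16)
  8P = (9, 7)
  9P = (10, 2)
  10P = (15, 1)
  11P = (6, 3)
  12P = (12, 9)
  13P = (0, 6)
  14P = (11, 0)
  15P = (0, 13)
Match found at i = 15.

k = 15


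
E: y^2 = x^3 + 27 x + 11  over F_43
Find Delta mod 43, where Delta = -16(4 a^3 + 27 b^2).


4 a^3 + 27 b^2 = 4*27^3 + 27*11^2 = 78732 + 3267 = 81999
Delta = -16 * (81999) = -1311984
Delta mod 43 = 32

Delta = 32 (mod 43)


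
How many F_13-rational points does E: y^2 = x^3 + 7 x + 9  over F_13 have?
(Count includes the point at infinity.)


For each x in F_13, count y with y^2 = x^3 + 7 x + 9 mod 13:
  x = 0: RHS = 9, y in [3, 10]  -> 2 point(s)
  x = 1: RHS = 4, y in [2, 11]  -> 2 point(s)
  x = 4: RHS = 10, y in [6, 7]  -> 2 point(s)
  x = 5: RHS = 0, y in [0]  -> 1 point(s)
  x = 10: RHS = 0, y in [0]  -> 1 point(s)
  x = 11: RHS = 0, y in [0]  -> 1 point(s)
  x = 12: RHS = 1, y in [1, 12]  -> 2 point(s)
Affine points: 11. Add the point at infinity: total = 12.

#E(F_13) = 12


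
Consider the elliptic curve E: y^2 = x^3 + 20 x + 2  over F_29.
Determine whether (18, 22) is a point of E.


Check whether y^2 = x^3 + 20 x + 2 (mod 29) for (x, y) = (18, 22).
LHS: y^2 = 22^2 mod 29 = 20
RHS: x^3 + 20 x + 2 = 18^3 + 20*18 + 2 mod 29 = 17
LHS != RHS

No, not on the curve


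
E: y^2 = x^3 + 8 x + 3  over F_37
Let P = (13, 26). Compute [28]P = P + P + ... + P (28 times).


k = 28 = 11100_2 (binary, LSB first: 00111)
Double-and-add from P = (13, 26):
  bit 0 = 0: acc unchanged = O
  bit 1 = 0: acc unchanged = O
  bit 2 = 1: acc = O + (2, 29) = (2, 29)
  bit 3 = 1: acc = (2, 29) + (23, 25) = (19, 13)
  bit 4 = 1: acc = (19, 13) + (27, 25) = (21, 21)

28P = (21, 21)
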